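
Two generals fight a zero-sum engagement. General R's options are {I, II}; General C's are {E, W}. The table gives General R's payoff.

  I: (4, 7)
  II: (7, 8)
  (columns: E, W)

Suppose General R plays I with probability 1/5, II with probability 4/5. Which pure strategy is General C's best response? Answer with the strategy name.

If General C plays E, General R's expected payoff is (1/5)·4 + (4/5)·7 = 32/5.
If General C plays W, General R's expected payoff is (1/5)·7 + (4/5)·8 = 39/5.
General C minimizes General R's payoff; the smallest is 32/5, so the best response is E.

E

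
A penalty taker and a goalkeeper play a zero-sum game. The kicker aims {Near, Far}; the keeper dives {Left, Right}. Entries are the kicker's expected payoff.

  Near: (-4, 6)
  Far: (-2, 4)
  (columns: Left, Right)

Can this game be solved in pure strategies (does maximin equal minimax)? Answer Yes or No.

Yes

Row minima: Near → -4, Far → -2; maximin = -2.
Column maxima: Left → -2, Right → 6; minimax = -2.
maximin = minimax = -2, so a saddle point exists.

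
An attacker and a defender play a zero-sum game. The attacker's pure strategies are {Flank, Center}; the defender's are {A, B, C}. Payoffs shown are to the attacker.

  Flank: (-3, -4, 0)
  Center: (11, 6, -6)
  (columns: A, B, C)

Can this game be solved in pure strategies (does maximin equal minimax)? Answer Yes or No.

No

Row minima: Flank → -4, Center → -6; maximin = -4.
Column maxima: A → 11, B → 6, C → 0; minimax = 0.
-4 ≠ 0, so no pure-strategy equilibrium exists.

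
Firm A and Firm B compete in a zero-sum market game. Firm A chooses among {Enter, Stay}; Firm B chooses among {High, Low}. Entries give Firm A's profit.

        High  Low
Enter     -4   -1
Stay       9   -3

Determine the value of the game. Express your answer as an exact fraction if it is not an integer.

Row minima: Enter → -4, Stay → -3; maximin = -3.
Column maxima: High → 9, Low → -1; minimax = -1.
-3 ≠ -1, so there is no saddle point; optimal play is mixed.
Let Firm A play Enter with probability p. Expected payoff against High: (-4)p + 9(1−p) = −13p + 9; against Low: (-1)p + (-3)(1−p) = 2p − 3.
Setting these equal: −13p + 9 = 2p − 3 ⇒ −15p = -12 ⇒ p = 4/5, and the value is (-13)·(4/5) + 9 = -7/5.
For Firm B: with q = P(High), equating Enter's and Stay's payoffs gives −3q − 1 = 12q − 3 ⇒ q = 2/15.

-7/5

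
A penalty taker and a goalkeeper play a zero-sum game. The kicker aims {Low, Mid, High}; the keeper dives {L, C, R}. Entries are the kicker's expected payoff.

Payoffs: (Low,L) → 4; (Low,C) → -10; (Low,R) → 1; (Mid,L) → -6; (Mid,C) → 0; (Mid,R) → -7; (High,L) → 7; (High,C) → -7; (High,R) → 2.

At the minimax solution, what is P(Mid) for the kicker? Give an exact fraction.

Row minima: Low → -10, Mid → -7, High → -7; maximin = -7.
Column maxima: L → 7, C → 0, R → 2; minimax = 0.
-7 ≠ 0, so there is no saddle point; optimal play is mixed.
Low is strictly dominated by High, so the kicker never plays it.
L is strictly dominated by R (it gives the kicker strictly more in every row), so the keeper never plays it.
On the remaining 2×2 (Mid, High vs C, R):
Let the kicker play Mid with probability p. Expected payoff against C: 0p + (-7)(1−p) = 7p − 7; against R: (-7)p + 2(1−p) = −9p + 2.
Setting these equal: 7p − 7 = −9p + 2 ⇒ 16p = 9 ⇒ p = 9/16, and the value is (7)·(9/16) − 7 = -49/16.
For the keeper: with q = P(C), equating Mid's and High's payoffs gives 7q − 7 = −9q + 2 ⇒ q = 9/16.

9/16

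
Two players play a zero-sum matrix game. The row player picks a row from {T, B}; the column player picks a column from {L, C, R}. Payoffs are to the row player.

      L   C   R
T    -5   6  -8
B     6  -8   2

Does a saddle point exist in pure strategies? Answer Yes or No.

No

Row minima: T → -8, B → -8; maximin = -8.
Column maxima: L → 6, C → 6, R → 2; minimax = 2.
-8 ≠ 2, so no pure-strategy equilibrium exists.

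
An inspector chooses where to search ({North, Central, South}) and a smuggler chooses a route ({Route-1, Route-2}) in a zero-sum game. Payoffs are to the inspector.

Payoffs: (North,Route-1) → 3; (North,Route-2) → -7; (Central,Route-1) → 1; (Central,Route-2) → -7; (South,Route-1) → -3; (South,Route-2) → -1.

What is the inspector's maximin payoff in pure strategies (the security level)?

-3

Row minima: North → -7, Central → -7, South → -3.
The best of these is -3.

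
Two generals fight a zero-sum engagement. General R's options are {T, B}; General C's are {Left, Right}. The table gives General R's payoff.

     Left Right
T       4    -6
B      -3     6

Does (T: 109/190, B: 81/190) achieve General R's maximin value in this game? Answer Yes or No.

No

Against Left this mix gives (109/190)·4 + (81/190)·(-3) = 193/190.
Against Right this mix gives (109/190)·(-6) + (81/190)·6 = -84/95.
General C will play Right, holding General R to -84/95. Shifting weight toward the row that does better against Right would raise this floor (the equalizing mix achieves 6/19 against both Right and Left), so the proposed strategy is not optimal.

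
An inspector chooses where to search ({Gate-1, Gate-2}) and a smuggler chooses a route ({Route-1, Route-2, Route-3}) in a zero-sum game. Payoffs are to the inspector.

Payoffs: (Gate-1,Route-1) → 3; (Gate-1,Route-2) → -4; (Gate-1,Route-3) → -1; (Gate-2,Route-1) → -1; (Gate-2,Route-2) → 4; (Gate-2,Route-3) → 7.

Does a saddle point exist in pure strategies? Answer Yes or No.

No

Row minima: Gate-1 → -4, Gate-2 → -1; maximin = -1.
Column maxima: Route-1 → 3, Route-2 → 4, Route-3 → 7; minimax = 3.
-1 ≠ 3, so no pure-strategy equilibrium exists.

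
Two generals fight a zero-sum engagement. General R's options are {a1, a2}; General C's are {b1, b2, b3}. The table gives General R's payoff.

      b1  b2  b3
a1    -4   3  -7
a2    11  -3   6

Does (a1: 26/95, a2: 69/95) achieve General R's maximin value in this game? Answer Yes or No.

Against b1 this mix gives (26/95)·(-4) + (69/95)·11 = 131/19.
Against b2 this mix gives (26/95)·3 + (69/95)·(-3) = -129/95.
Against b3 this mix gives (26/95)·(-7) + (69/95)·6 = 232/95.
General C will play b2, holding General R to -129/95. Shifting weight toward the row that does better against b2 would raise this floor (the equalizing mix achieves -3/19 against both b2 and b3), so the proposed strategy is not optimal.

No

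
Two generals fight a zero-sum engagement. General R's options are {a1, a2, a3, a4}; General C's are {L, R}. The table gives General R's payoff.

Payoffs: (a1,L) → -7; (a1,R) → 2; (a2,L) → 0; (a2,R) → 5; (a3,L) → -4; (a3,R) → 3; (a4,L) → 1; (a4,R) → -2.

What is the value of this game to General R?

5/8

Row minima: a1 → -7, a2 → 0, a3 → -4, a4 → -2; maximin = 0.
Column maxima: L → 1, R → 5; minimax = 1.
0 ≠ 1, so there is no saddle point; optimal play is mixed.
a1 is strictly dominated by a2, so General R never plays it.
a3 is strictly dominated by a2, so General R never plays it.
On the remaining 2×2 (a2, a4 vs L, R):
Let General R play a2 with probability p. Expected payoff against L: 0p + 1(1−p) = −p + 1; against R: 5p + (-2)(1−p) = 7p − 2.
Setting these equal: −p + 1 = 7p − 2 ⇒ −8p = -3 ⇒ p = 3/8, and the value is (-1)·(3/8) + 1 = 5/8.
For General C: with q = P(L), equating a2's and a4's payoffs gives −5q + 5 = 3q − 2 ⇒ q = 7/8.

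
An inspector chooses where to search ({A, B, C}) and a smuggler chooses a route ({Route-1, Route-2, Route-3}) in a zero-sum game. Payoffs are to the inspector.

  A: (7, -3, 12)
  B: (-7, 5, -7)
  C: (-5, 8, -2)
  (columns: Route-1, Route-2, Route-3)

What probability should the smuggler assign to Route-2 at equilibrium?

Row minima: A → -3, B → -7, C → -5; maximin = -3.
Column maxima: Route-1 → 7, Route-2 → 8, Route-3 → 12; minimax = 7.
-3 ≠ 7, so there is no saddle point; optimal play is mixed.
B is strictly dominated by C, so the inspector never plays it.
With B eliminated, Route-3 is strictly dominated by Route-1 (it gives the inspector strictly more in every remaining row), so the smuggler never plays it.
On the remaining 2×2 (A, C vs Route-1, Route-2):
Let the inspector play A with probability p. Expected payoff against Route-1: 7p + (-5)(1−p) = 12p − 5; against Route-2: (-3)p + 8(1−p) = −11p + 8.
Setting these equal: 12p − 5 = −11p + 8 ⇒ 23p = 13 ⇒ p = 13/23, and the value is (12)·(13/23) − 5 = 41/23.
For the smuggler: with q = P(Route-1), equating A's and C's payoffs gives 10q − 3 = −13q + 8 ⇒ q = 11/23.

12/23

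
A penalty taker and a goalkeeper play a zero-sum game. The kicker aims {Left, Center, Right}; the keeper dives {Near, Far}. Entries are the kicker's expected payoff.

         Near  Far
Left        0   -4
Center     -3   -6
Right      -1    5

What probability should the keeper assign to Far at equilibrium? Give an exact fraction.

Row minima: Left → -4, Center → -6, Right → -1; maximin = -1.
Column maxima: Near → 0, Far → 5; minimax = 0.
-1 ≠ 0, so there is no saddle point; optimal play is mixed.
Center is strictly dominated by Left, so the kicker never plays it.
On the remaining 2×2 (Left, Right vs Near, Far):
Let the kicker play Left with probability p. Expected payoff against Near: 0p + (-1)(1−p) = p − 1; against Far: (-4)p + 5(1−p) = −9p + 5.
Setting these equal: p − 1 = −9p + 5 ⇒ 10p = 6 ⇒ p = 3/5, and the value is (1)·(3/5) − 1 = -2/5.
For the keeper: with q = P(Near), equating Left's and Right's payoffs gives 4q − 4 = −6q + 5 ⇒ q = 9/10.

1/10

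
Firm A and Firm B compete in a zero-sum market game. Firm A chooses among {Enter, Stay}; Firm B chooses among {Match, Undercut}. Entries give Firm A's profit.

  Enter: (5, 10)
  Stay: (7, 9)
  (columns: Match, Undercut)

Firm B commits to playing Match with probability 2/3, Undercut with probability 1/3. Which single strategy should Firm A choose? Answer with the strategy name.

Expected payoff of Enter: (2/3)·5 + (1/3)·10 = 20/3.
Expected payoff of Stay: (2/3)·7 + (1/3)·9 = 23/3.
The largest is 23/3, so Firm A's best response is Stay.

Stay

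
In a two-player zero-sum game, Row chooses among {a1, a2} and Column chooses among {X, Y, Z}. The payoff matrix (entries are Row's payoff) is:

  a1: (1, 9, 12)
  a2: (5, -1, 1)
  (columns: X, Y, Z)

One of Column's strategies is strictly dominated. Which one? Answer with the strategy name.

Y holds Row's payoff strictly below Z in every row: 9 < 12, -1 < 1.
So Z is strictly dominated for Column.

Z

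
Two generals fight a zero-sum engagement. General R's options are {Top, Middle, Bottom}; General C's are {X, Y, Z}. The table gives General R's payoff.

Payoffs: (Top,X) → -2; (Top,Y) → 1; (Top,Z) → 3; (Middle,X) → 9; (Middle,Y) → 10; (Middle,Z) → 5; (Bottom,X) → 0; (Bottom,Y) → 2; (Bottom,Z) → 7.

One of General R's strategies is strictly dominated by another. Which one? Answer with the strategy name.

Top

Middle gives a strictly higher payoff than Top against every column: 9 > -2, 10 > 1, 5 > 3.
So Top is strictly dominated and General R never plays it.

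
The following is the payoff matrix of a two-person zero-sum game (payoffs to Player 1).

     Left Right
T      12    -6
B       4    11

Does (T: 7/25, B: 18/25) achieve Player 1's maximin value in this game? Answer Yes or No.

Yes

Against Left this mix gives (7/25)·12 + (18/25)·4 = 156/25.
Against Right this mix gives (7/25)·(-6) + (18/25)·11 = 156/25.
All of Player 2's active replies (Left, Right) yield 156/25, and no column does worse for Player 1. The mix makes Player 2 indifferent and guarantees 156/25, so it is optimal.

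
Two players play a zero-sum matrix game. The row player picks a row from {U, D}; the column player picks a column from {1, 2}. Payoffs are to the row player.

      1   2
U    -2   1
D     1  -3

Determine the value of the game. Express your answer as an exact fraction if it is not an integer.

-5/7

Row minima: U → -2, D → -3; maximin = -2.
Column maxima: 1 → 1, 2 → 1; minimax = 1.
-2 ≠ 1, so there is no saddle point; optimal play is mixed.
Let the row player play U with probability p. Expected payoff against 1: (-2)p + 1(1−p) = −3p + 1; against 2: 1p + (-3)(1−p) = 4p − 3.
Setting these equal: −3p + 1 = 4p − 3 ⇒ −7p = -4 ⇒ p = 4/7, and the value is (-3)·(4/7) + 1 = -5/7.
For the column player: with q = P(1), equating U's and D's payoffs gives −3q + 1 = 4q − 3 ⇒ q = 4/7.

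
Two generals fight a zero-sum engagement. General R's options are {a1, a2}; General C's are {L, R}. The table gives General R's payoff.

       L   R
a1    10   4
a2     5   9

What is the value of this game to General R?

7

Row minima: a1 → 4, a2 → 5; maximin = 5.
Column maxima: L → 10, R → 9; minimax = 9.
5 ≠ 9, so there is no saddle point; optimal play is mixed.
Let General R play a1 with probability p. Expected payoff against L: 10p + 5(1−p) = 5p + 5; against R: 4p + 9(1−p) = −5p + 9.
Setting these equal: 5p + 5 = −5p + 9 ⇒ 10p = 4 ⇒ p = 2/5, and the value is (5)·(2/5) + 5 = 7.
For General C: with q = P(L), equating a1's and a2's payoffs gives 6q + 4 = −4q + 9 ⇒ q = 1/2.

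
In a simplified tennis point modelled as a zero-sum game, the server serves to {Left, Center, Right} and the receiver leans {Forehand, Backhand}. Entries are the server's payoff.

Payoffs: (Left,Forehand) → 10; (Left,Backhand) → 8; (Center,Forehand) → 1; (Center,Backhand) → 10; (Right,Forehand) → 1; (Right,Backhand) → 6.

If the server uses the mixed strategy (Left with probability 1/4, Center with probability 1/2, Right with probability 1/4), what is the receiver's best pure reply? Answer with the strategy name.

If the receiver plays Forehand, the server's expected payoff is (1/4)·10 + (1/2)·1 + (1/4)·1 = 13/4.
If the receiver plays Backhand, the server's expected payoff is (1/4)·8 + (1/2)·10 + (1/4)·6 = 17/2.
The receiver minimizes the server's payoff; the smallest is 13/4, so the best response is Forehand.

Forehand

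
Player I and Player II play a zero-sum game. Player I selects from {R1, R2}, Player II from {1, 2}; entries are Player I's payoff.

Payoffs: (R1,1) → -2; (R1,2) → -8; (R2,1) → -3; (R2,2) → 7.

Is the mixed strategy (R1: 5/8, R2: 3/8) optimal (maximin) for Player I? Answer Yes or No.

Against 1 this mix gives (5/8)·(-2) + (3/8)·(-3) = -19/8.
Against 2 this mix gives (5/8)·(-8) + (3/8)·7 = -19/8.
All of Player II's active replies (1, 2) yield -19/8, and no column does worse for Player I. The mix makes Player II indifferent and guarantees -19/8, so it is optimal.

Yes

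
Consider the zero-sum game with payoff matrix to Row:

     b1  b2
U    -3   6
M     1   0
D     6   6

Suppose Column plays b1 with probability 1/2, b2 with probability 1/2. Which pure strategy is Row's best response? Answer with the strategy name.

D

Expected payoff of U: (1/2)·(-3) + (1/2)·6 = 3/2.
Expected payoff of M: (1/2)·1 + (1/2)·0 = 1/2.
Expected payoff of D: (1/2)·6 + (1/2)·6 = 6.
The largest is 6, so Row's best response is D.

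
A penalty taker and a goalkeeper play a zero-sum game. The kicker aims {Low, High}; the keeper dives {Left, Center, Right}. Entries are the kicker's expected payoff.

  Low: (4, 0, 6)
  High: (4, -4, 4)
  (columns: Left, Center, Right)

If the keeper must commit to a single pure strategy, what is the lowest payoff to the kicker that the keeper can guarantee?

Column maxima: Left → 4, Center → 0, Right → 6.
The smallest of these is 0.

0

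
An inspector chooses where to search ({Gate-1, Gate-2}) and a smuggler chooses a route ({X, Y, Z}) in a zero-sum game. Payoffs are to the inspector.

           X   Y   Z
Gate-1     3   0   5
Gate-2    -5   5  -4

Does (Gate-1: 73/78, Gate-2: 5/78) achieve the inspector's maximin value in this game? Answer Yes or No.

Against X this mix gives (73/78)·3 + (5/78)·(-5) = 97/39.
Against Y this mix gives (73/78)·0 + (5/78)·5 = 25/78.
Against Z this mix gives (73/78)·5 + (5/78)·(-4) = 115/26.
The smuggler will play Y, holding the inspector to 25/78. Shifting weight toward the row that does better against Y would raise this floor (the equalizing mix achieves 15/13 against both Y and X), so the proposed strategy is not optimal.

No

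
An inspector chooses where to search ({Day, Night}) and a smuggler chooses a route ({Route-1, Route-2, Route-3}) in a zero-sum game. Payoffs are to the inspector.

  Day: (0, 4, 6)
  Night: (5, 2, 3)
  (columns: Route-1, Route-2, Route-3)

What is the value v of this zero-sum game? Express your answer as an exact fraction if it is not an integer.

20/7

Row minima: Day → 0, Night → 2; maximin = 2.
Column maxima: Route-1 → 5, Route-2 → 4, Route-3 → 6; minimax = 4.
2 ≠ 4, so there is no saddle point; optimal play is mixed.
Route-3 is strictly dominated by Route-2 (it gives the inspector strictly more in every row), so the smuggler never plays it.
On the remaining 2×2 (Day, Night vs Route-1, Route-2):
Let the inspector play Day with probability p. Expected payoff against Route-1: 0p + 5(1−p) = −5p + 5; against Route-2: 4p + 2(1−p) = 2p + 2.
Setting these equal: −5p + 5 = 2p + 2 ⇒ −7p = -3 ⇒ p = 3/7, and the value is (-5)·(3/7) + 5 = 20/7.
For the smuggler: with q = P(Route-1), equating Day's and Night's payoffs gives −4q + 4 = 3q + 2 ⇒ q = 2/7.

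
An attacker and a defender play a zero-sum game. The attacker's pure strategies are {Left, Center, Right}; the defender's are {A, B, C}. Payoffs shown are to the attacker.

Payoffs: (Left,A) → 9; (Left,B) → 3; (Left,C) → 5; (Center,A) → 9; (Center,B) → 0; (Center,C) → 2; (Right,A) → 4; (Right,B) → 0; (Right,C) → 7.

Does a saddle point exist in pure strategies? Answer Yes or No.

Yes

Row minima: Left → 3, Center → 0, Right → 0; maximin = 3.
Column maxima: A → 9, B → 3, C → 7; minimax = 3.
maximin = minimax = 3, so a saddle point exists.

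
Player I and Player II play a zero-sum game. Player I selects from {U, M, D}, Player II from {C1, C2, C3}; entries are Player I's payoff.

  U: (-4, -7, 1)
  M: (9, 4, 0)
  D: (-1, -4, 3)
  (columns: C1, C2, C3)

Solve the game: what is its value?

Row minima: U → -7, M → 0, D → -4; maximin = 0.
Column maxima: C1 → 9, C2 → 4, C3 → 3; minimax = 3.
0 ≠ 3, so there is no saddle point; optimal play is mixed.
U is strictly dominated by D, so Player I never plays it.
C1 is strictly dominated by C2 (it gives Player I strictly more in every row), so Player II never plays it.
On the remaining 2×2 (M, D vs C2, C3):
Let Player I play M with probability p. Expected payoff against C2: 4p + (-4)(1−p) = 8p − 4; against C3: 0p + 3(1−p) = −3p + 3.
Setting these equal: 8p − 4 = −3p + 3 ⇒ 11p = 7 ⇒ p = 7/11, and the value is (8)·(7/11) − 4 = 12/11.
For Player II: with q = P(C2), equating M's and D's payoffs gives 4q = −7q + 3 ⇒ q = 3/11.

12/11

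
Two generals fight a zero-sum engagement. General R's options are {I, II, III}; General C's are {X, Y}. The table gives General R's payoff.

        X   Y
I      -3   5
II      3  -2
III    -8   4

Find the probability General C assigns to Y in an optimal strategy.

Row minima: I → -3, II → -2, III → -8; maximin = -2.
Column maxima: X → 3, Y → 5; minimax = 3.
-2 ≠ 3, so there is no saddle point; optimal play is mixed.
III is strictly dominated by I, so General R never plays it.
On the remaining 2×2 (I, II vs X, Y):
Let General R play I with probability p. Expected payoff against X: (-3)p + 3(1−p) = −6p + 3; against Y: 5p + (-2)(1−p) = 7p − 2.
Setting these equal: −6p + 3 = 7p − 2 ⇒ −13p = -5 ⇒ p = 5/13, and the value is (-6)·(5/13) + 3 = 9/13.
For General C: with q = P(X), equating I's and II's payoffs gives −8q + 5 = 5q − 2 ⇒ q = 7/13.

6/13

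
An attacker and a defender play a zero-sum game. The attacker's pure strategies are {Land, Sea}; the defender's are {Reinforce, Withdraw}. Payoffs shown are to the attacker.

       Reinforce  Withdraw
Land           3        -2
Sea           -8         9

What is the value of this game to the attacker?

Row minima: Land → -2, Sea → -8; maximin = -2.
Column maxima: Reinforce → 3, Withdraw → 9; minimax = 3.
-2 ≠ 3, so there is no saddle point; optimal play is mixed.
Let the attacker play Land with probability p. Expected payoff against Reinforce: 3p + (-8)(1−p) = 11p − 8; against Withdraw: (-2)p + 9(1−p) = −11p + 9.
Setting these equal: 11p − 8 = −11p + 9 ⇒ 22p = 17 ⇒ p = 17/22, and the value is (11)·(17/22) − 8 = 1/2.
For the defender: with q = P(Reinforce), equating Land's and Sea's payoffs gives 5q − 2 = −17q + 9 ⇒ q = 1/2.

1/2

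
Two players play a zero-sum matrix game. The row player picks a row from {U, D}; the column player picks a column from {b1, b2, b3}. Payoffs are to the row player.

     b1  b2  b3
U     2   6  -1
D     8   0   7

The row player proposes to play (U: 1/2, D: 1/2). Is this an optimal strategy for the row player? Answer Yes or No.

Yes

Against b1 this mix gives (1/2)·2 + (1/2)·8 = 5.
Against b2 this mix gives (1/2)·6 + (1/2)·0 = 3.
Against b3 this mix gives (1/2)·(-1) + (1/2)·7 = 3.
All of the column player's active replies (b2, b3) yield 3, and no column does worse for the row player. The mix makes the column player indifferent and guarantees 3, so it is optimal.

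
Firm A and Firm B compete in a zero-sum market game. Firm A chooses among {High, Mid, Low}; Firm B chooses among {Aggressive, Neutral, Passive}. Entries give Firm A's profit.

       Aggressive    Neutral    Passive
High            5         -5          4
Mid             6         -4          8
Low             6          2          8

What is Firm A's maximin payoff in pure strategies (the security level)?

2

Row minima: High → -5, Mid → -4, Low → 2.
The best of these is 2.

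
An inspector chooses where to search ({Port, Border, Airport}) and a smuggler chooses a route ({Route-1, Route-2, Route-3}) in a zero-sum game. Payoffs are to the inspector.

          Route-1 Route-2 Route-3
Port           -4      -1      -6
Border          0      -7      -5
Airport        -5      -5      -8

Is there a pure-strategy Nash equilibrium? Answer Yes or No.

No

Row minima: Port → -6, Border → -7, Airport → -8; maximin = -6.
Column maxima: Route-1 → 0, Route-2 → -1, Route-3 → -5; minimax = -5.
-6 ≠ -5, so no pure-strategy equilibrium exists.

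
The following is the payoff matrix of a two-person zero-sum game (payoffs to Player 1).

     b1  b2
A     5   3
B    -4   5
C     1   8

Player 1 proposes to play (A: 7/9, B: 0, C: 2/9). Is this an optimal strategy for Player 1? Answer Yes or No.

Against b1 this mix gives (7/9)·5 + (2/9)·1 = 37/9.
Against b2 this mix gives (7/9)·3 + (2/9)·8 = 37/9.
All of Player 2's active replies (b1, b2) yield 37/9, and no column does worse for Player 1. The mix makes Player 2 indifferent and guarantees 37/9, so it is optimal.

Yes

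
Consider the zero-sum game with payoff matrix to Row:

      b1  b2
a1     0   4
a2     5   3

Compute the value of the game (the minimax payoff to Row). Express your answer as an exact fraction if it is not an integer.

10/3

Row minima: a1 → 0, a2 → 3; maximin = 3.
Column maxima: b1 → 5, b2 → 4; minimax = 4.
3 ≠ 4, so there is no saddle point; optimal play is mixed.
Let Row play a1 with probability p. Expected payoff against b1: 0p + 5(1−p) = −5p + 5; against b2: 4p + 3(1−p) = p + 3.
Setting these equal: −5p + 5 = p + 3 ⇒ −6p = -2 ⇒ p = 1/3, and the value is (-5)·(1/3) + 5 = 10/3.
For Column: with q = P(b1), equating a1's and a2's payoffs gives −4q + 4 = 2q + 3 ⇒ q = 1/6.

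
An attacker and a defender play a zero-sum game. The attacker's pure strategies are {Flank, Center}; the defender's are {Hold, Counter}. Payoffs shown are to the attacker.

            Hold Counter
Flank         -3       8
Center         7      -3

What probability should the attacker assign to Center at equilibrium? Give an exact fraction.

Row minima: Flank → -3, Center → -3; maximin = -3.
Column maxima: Hold → 7, Counter → 8; minimax = 7.
-3 ≠ 7, so there is no saddle point; optimal play is mixed.
Let the attacker play Flank with probability p. Expected payoff against Hold: (-3)p + 7(1−p) = −10p + 7; against Counter: 8p + (-3)(1−p) = 11p − 3.
Setting these equal: −10p + 7 = 11p − 3 ⇒ −21p = -10 ⇒ p = 10/21, and the value is (-10)·(10/21) + 7 = 47/21.
For the defender: with q = P(Hold), equating Flank's and Center's payoffs gives −11q + 8 = 10q − 3 ⇒ q = 11/21.

11/21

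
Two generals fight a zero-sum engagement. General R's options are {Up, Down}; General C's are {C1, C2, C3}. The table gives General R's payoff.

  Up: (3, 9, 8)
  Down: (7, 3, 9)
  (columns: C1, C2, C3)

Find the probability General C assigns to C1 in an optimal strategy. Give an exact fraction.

Row minima: Up → 3, Down → 3; maximin = 3.
Column maxima: C1 → 7, C2 → 9, C3 → 9; minimax = 7.
3 ≠ 7, so there is no saddle point; optimal play is mixed.
C3 is strictly dominated by C1 (it gives General R strictly more in every row), so General C never plays it.
On the remaining 2×2 (Up, Down vs C1, C2):
Let General R play Up with probability p. Expected payoff against C1: 3p + 7(1−p) = −4p + 7; against C2: 9p + 3(1−p) = 6p + 3.
Setting these equal: −4p + 7 = 6p + 3 ⇒ −10p = -4 ⇒ p = 2/5, and the value is (-4)·(2/5) + 7 = 27/5.
For General C: with q = P(C1), equating Up's and Down's payoffs gives −6q + 9 = 4q + 3 ⇒ q = 3/5.

3/5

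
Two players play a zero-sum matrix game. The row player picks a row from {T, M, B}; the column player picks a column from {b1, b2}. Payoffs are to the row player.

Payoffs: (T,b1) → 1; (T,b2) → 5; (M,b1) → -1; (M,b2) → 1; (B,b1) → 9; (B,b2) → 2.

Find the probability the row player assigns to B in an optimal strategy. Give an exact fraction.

4/11

Row minima: T → 1, M → -1, B → 2; maximin = 2.
Column maxima: b1 → 9, b2 → 5; minimax = 5.
2 ≠ 5, so there is no saddle point; optimal play is mixed.
M is strictly dominated by T, so the row player never plays it.
On the remaining 2×2 (T, B vs b1, b2):
Let the row player play T with probability p. Expected payoff against b1: 1p + 9(1−p) = −8p + 9; against b2: 5p + 2(1−p) = 3p + 2.
Setting these equal: −8p + 9 = 3p + 2 ⇒ −11p = -7 ⇒ p = 7/11, and the value is (-8)·(7/11) + 9 = 43/11.
For the column player: with q = P(b1), equating T's and B's payoffs gives −4q + 5 = 7q + 2 ⇒ q = 3/11.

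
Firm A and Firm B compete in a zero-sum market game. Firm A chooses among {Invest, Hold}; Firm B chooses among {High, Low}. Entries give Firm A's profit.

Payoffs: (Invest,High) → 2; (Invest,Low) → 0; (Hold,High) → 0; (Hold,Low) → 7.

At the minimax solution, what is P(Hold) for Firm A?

Row minima: Invest → 0, Hold → 0; maximin = 0.
Column maxima: High → 2, Low → 7; minimax = 2.
0 ≠ 2, so there is no saddle point; optimal play is mixed.
Let Firm A play Invest with probability p. Expected payoff against High: 2p + 0(1−p) = 2p; against Low: 0p + 7(1−p) = −7p + 7.
Setting these equal: 2p = −7p + 7 ⇒ 9p = 7 ⇒ p = 7/9, and the value is (2)·(7/9) = 14/9.
For Firm B: with q = P(High), equating Invest's and Hold's payoffs gives 2q = −7q + 7 ⇒ q = 7/9.

2/9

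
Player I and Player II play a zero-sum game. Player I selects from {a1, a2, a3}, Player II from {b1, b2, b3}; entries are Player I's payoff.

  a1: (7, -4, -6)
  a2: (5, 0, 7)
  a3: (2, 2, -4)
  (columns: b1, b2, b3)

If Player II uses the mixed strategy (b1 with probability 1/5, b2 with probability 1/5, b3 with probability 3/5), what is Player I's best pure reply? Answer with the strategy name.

a2

Expected payoff of a1: (1/5)·7 + (1/5)·(-4) + (3/5)·(-6) = -3.
Expected payoff of a2: (1/5)·5 + (1/5)·0 + (3/5)·7 = 26/5.
Expected payoff of a3: (1/5)·2 + (1/5)·2 + (3/5)·(-4) = -8/5.
The largest is 26/5, so Player I's best response is a2.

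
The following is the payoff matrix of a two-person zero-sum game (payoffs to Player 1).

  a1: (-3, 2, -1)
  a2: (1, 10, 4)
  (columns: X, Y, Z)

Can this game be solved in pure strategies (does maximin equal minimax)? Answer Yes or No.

Yes

Row minima: a1 → -3, a2 → 1; maximin = 1.
Column maxima: X → 1, Y → 10, Z → 4; minimax = 1.
maximin = minimax = 1, so a saddle point exists.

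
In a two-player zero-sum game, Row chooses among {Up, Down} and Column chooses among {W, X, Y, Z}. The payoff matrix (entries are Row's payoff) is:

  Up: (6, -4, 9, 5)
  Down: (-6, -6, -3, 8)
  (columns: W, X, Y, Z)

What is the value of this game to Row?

-4

Row minima: Up → -4, Down → -6; maximin = -4.
Column maxima: W → 6, X → -4, Y → 9, Z → 8; minimax = -4.
Since maximin = minimax = -4, there is a saddle point and the value is -4.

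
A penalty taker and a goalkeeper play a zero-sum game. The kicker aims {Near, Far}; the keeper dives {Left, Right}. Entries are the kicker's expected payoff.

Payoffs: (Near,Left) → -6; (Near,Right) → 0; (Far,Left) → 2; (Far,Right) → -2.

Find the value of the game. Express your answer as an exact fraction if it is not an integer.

Row minima: Near → -6, Far → -2; maximin = -2.
Column maxima: Left → 2, Right → 0; minimax = 0.
-2 ≠ 0, so there is no saddle point; optimal play is mixed.
Let the kicker play Near with probability p. Expected payoff against Left: (-6)p + 2(1−p) = −8p + 2; against Right: 0p + (-2)(1−p) = 2p − 2.
Setting these equal: −8p + 2 = 2p − 2 ⇒ −10p = -4 ⇒ p = 2/5, and the value is (-8)·(2/5) + 2 = -6/5.
For the keeper: with q = P(Left), equating Near's and Far's payoffs gives −6q = 4q − 2 ⇒ q = 1/5.

-6/5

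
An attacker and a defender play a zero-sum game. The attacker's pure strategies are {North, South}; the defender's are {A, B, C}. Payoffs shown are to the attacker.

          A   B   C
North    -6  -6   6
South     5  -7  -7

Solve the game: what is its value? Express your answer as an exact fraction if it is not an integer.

Row minima: North → -6, South → -7; maximin = -6.
Column maxima: A → 5, B → -6, C → 6; minimax = -6.
Since maximin = minimax = -6, there is a saddle point and the value is -6.

-6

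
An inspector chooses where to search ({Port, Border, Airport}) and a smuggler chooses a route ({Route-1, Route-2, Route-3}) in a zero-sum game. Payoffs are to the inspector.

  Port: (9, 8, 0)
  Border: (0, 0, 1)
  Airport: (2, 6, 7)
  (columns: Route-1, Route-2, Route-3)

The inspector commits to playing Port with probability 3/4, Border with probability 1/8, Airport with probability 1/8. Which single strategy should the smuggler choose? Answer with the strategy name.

If the smuggler plays Route-1, the inspector's expected payoff is (3/4)·9 + (1/8)·0 + (1/8)·2 = 7.
If the smuggler plays Route-2, the inspector's expected payoff is (3/4)·8 + (1/8)·0 + (1/8)·6 = 27/4.
If the smuggler plays Route-3, the inspector's expected payoff is (3/4)·0 + (1/8)·1 + (1/8)·7 = 1.
The smuggler minimizes the inspector's payoff; the smallest is 1, so the best response is Route-3.

Route-3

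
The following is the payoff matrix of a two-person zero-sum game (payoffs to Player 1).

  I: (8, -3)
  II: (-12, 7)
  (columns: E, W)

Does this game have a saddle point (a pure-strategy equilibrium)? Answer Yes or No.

Row minima: I → -3, II → -12; maximin = -3.
Column maxima: E → 8, W → 7; minimax = 7.
-3 ≠ 7, so no pure-strategy equilibrium exists.

No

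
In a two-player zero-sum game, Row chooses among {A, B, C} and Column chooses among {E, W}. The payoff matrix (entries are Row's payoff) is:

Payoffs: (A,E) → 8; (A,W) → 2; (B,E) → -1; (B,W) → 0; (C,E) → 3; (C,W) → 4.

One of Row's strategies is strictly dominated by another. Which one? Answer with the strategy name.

B

A gives a strictly higher payoff than B against every column: 8 > -1, 2 > 0.
So B is strictly dominated and Row never plays it.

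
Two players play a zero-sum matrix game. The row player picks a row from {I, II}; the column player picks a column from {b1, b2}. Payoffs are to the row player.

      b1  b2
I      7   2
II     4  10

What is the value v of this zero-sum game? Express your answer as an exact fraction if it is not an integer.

62/11

Row minima: I → 2, II → 4; maximin = 4.
Column maxima: b1 → 7, b2 → 10; minimax = 7.
4 ≠ 7, so there is no saddle point; optimal play is mixed.
Let the row player play I with probability p. Expected payoff against b1: 7p + 4(1−p) = 3p + 4; against b2: 2p + 10(1−p) = −8p + 10.
Setting these equal: 3p + 4 = −8p + 10 ⇒ 11p = 6 ⇒ p = 6/11, and the value is (3)·(6/11) + 4 = 62/11.
For the column player: with q = P(b1), equating I's and II's payoffs gives 5q + 2 = −6q + 10 ⇒ q = 8/11.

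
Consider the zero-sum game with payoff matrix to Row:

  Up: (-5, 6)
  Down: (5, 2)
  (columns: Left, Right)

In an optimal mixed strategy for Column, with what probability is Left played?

Row minima: Up → -5, Down → 2; maximin = 2.
Column maxima: Left → 5, Right → 6; minimax = 5.
2 ≠ 5, so there is no saddle point; optimal play is mixed.
Let Row play Up with probability p. Expected payoff against Left: (-5)p + 5(1−p) = −10p + 5; against Right: 6p + 2(1−p) = 4p + 2.
Setting these equal: −10p + 5 = 4p + 2 ⇒ −14p = -3 ⇒ p = 3/14, and the value is (-10)·(3/14) + 5 = 20/7.
For Column: with q = P(Left), equating Up's and Down's payoffs gives −11q + 6 = 3q + 2 ⇒ q = 2/7.

2/7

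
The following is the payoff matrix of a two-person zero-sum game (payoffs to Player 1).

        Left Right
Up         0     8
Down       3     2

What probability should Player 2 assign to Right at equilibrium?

1/3

Row minima: Up → 0, Down → 2; maximin = 2.
Column maxima: Left → 3, Right → 8; minimax = 3.
2 ≠ 3, so there is no saddle point; optimal play is mixed.
Let Player 1 play Up with probability p. Expected payoff against Left: 0p + 3(1−p) = −3p + 3; against Right: 8p + 2(1−p) = 6p + 2.
Setting these equal: −3p + 3 = 6p + 2 ⇒ −9p = -1 ⇒ p = 1/9, and the value is (-3)·(1/9) + 3 = 8/3.
For Player 2: with q = P(Left), equating Up's and Down's payoffs gives −8q + 8 = q + 2 ⇒ q = 2/3.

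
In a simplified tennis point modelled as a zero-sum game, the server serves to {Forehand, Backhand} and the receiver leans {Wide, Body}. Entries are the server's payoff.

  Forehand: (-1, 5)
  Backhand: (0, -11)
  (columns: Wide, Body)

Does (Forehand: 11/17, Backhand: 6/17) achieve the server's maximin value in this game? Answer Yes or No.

Yes

Against Wide this mix gives (11/17)·(-1) + (6/17)·0 = -11/17.
Against Body this mix gives (11/17)·5 + (6/17)·(-11) = -11/17.
All of the receiver's active replies (Wide, Body) yield -11/17, and no column does worse for the server. The mix makes the receiver indifferent and guarantees -11/17, so it is optimal.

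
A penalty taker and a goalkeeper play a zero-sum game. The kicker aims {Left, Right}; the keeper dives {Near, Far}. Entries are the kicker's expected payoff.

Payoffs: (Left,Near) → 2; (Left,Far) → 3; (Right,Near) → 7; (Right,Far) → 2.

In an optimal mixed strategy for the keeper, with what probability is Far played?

5/6

Row minima: Left → 2, Right → 2; maximin = 2.
Column maxima: Near → 7, Far → 3; minimax = 3.
2 ≠ 3, so there is no saddle point; optimal play is mixed.
Let the kicker play Left with probability p. Expected payoff against Near: 2p + 7(1−p) = −5p + 7; against Far: 3p + 2(1−p) = p + 2.
Setting these equal: −5p + 7 = p + 2 ⇒ −6p = -5 ⇒ p = 5/6, and the value is (-5)·(5/6) + 7 = 17/6.
For the keeper: with q = P(Near), equating Left's and Right's payoffs gives −q + 3 = 5q + 2 ⇒ q = 1/6.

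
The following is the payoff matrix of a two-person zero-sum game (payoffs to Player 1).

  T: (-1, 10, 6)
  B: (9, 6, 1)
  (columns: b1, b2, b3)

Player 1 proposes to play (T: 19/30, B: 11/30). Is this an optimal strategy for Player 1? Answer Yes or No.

No

Against b1 this mix gives (19/30)·(-1) + (11/30)·9 = 8/3.
Against b2 this mix gives (19/30)·10 + (11/30)·6 = 128/15.
Against b3 this mix gives (19/30)·6 + (11/30)·1 = 25/6.
Player 2 will play b1, holding Player 1 to 8/3. Shifting weight toward the row that does better against b1 would raise this floor (the equalizing mix achieves 11/3 against both b1 and b3), so the proposed strategy is not optimal.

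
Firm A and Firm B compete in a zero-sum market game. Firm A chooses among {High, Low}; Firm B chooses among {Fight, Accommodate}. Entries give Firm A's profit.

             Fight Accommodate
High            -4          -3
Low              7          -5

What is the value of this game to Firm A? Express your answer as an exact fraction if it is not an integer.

-41/13

Row minima: High → -4, Low → -5; maximin = -4.
Column maxima: Fight → 7, Accommodate → -3; minimax = -3.
-4 ≠ -3, so there is no saddle point; optimal play is mixed.
Let Firm A play High with probability p. Expected payoff against Fight: (-4)p + 7(1−p) = −11p + 7; against Accommodate: (-3)p + (-5)(1−p) = 2p − 5.
Setting these equal: −11p + 7 = 2p − 5 ⇒ −13p = -12 ⇒ p = 12/13, and the value is (-11)·(12/13) + 7 = -41/13.
For Firm B: with q = P(Fight), equating High's and Low's payoffs gives −q − 3 = 12q − 5 ⇒ q = 2/13.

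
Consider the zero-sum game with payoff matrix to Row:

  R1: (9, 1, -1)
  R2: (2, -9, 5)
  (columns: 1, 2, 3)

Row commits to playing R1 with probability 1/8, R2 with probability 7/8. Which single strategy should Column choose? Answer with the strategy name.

If Column plays 1, Row's expected payoff is (1/8)·9 + (7/8)·2 = 23/8.
If Column plays 2, Row's expected payoff is (1/8)·1 + (7/8)·(-9) = -31/4.
If Column plays 3, Row's expected payoff is (1/8)·(-1) + (7/8)·5 = 17/4.
Column minimizes Row's payoff; the smallest is -31/4, so the best response is 2.

2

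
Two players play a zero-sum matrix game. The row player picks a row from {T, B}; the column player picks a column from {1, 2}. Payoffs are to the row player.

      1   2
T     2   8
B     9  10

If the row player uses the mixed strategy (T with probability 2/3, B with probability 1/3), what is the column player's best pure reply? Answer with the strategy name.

1

If the column player plays 1, the row player's expected payoff is (2/3)·2 + (1/3)·9 = 13/3.
If the column player plays 2, the row player's expected payoff is (2/3)·8 + (1/3)·10 = 26/3.
The column player minimizes the row player's payoff; the smallest is 13/3, so the best response is 1.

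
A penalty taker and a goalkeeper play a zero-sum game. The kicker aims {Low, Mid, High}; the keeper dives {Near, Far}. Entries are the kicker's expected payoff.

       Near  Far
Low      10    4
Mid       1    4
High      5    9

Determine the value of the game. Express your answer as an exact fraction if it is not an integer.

Row minima: Low → 4, Mid → 1, High → 5; maximin = 5.
Column maxima: Near → 10, Far → 9; minimax = 9.
5 ≠ 9, so there is no saddle point; optimal play is mixed.
Mid is strictly dominated by High, so the kicker never plays it.
On the remaining 2×2 (Low, High vs Near, Far):
Let the kicker play Low with probability p. Expected payoff against Near: 10p + 5(1−p) = 5p + 5; against Far: 4p + 9(1−p) = −5p + 9.
Setting these equal: 5p + 5 = −5p + 9 ⇒ 10p = 4 ⇒ p = 2/5, and the value is (5)·(2/5) + 5 = 7.
For the keeper: with q = P(Near), equating Low's and High's payoffs gives 6q + 4 = −4q + 9 ⇒ q = 1/2.

7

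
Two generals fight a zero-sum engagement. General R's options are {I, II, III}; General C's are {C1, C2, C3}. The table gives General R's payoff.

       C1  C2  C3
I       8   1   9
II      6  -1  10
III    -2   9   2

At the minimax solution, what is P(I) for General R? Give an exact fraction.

Row minima: I → 1, II → -1, III → -2; maximin = 1.
Column maxima: C1 → 8, C2 → 9, C3 → 10; minimax = 8.
1 ≠ 8, so there is no saddle point; optimal play is mixed.
C3 is strictly dominated by C1 (it gives General R strictly more in every row), so General C never plays it.
With C3 eliminated, II is strictly dominated by I (I gives General R strictly more in every remaining column), so General R never plays it.
On the remaining 2×2 (I, III vs C1, C2):
Let General R play I with probability p. Expected payoff against C1: 8p + (-2)(1−p) = 10p − 2; against C2: 1p + 9(1−p) = −8p + 9.
Setting these equal: 10p − 2 = −8p + 9 ⇒ 18p = 11 ⇒ p = 11/18, and the value is (10)·(11/18) − 2 = 37/9.
For General C: with q = P(C1), equating I's and III's payoffs gives 7q + 1 = −11q + 9 ⇒ q = 4/9.

11/18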